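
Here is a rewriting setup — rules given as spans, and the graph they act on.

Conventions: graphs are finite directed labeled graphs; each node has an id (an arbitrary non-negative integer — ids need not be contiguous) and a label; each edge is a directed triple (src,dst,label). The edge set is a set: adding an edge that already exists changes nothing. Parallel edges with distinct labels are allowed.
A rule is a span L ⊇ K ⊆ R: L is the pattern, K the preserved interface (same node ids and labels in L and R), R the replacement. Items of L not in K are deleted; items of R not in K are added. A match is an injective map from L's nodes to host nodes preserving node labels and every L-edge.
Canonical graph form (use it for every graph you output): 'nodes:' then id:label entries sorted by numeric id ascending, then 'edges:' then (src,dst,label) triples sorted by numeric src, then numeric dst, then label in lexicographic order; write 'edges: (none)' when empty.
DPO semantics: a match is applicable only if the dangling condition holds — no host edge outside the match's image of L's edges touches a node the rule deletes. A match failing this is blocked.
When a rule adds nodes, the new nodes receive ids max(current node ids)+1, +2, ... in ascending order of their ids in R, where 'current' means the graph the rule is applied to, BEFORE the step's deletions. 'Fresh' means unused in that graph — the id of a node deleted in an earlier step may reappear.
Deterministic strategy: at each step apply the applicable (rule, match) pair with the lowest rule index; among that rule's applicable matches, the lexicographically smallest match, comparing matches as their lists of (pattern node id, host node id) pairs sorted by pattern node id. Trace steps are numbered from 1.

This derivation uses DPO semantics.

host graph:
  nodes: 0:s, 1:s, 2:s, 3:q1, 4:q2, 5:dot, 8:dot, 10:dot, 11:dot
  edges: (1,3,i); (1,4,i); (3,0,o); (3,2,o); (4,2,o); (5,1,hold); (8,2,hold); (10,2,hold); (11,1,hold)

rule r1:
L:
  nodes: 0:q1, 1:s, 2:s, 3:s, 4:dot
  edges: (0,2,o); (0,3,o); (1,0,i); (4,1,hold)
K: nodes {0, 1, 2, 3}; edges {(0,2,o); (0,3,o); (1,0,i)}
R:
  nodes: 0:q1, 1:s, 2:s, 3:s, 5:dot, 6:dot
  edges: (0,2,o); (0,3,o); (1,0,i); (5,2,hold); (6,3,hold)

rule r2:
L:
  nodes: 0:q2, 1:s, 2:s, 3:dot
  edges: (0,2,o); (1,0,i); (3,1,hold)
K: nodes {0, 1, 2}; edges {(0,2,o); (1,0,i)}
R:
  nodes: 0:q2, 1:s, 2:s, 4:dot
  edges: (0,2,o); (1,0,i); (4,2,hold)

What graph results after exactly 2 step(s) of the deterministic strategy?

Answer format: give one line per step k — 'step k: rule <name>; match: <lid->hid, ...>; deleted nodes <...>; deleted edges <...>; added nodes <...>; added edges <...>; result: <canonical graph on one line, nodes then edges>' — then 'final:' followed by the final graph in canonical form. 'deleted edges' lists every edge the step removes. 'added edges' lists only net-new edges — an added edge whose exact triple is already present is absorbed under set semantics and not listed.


step 1: rule r1; match: 0->3, 1->1, 2->0, 3->2, 4->5; deleted nodes 5; deleted edges (5,1,hold); added nodes 12, 13; added edges (12,0,hold); (13,2,hold); result: nodes: 0:s, 1:s, 2:s, 3:q1, 4:q2, 8:dot, 10:dot, 11:dot, 12:dot, 13:dot edges: (1,3,i); (1,4,i); (3,0,o); (3,2,o); (4,2,o); (8,2,hold); (10,2,hold); (11,1,hold); (12,0,hold); (13,2,hold)
step 2: rule r1; match: 0->3, 1->1, 2->0, 3->2, 4->11; deleted nodes 11; deleted edges (11,1,hold); added nodes 14, 15; added edges (14,0,hold); (15,2,hold); result: nodes: 0:s, 1:s, 2:s, 3:q1, 4:q2, 8:dot, 10:dot, 12:dot, 13:dot, 14:dot, 15:dot edges: (1,3,i); (1,4,i); (3,0,o); (3,2,o); (4,2,o); (8,2,hold); (10,2,hold); (12,0,hold); (13,2,hold); (14,0,hold); (15,2,hold)
final:
nodes: 0:s, 1:s, 2:s, 3:q1, 4:q2, 8:dot, 10:dot, 12:dot, 13:dot, 14:dot, 15:dot
edges: (1,3,i); (1,4,i); (3,0,o); (3,2,o); (4,2,o); (8,2,hold); (10,2,hold); (12,0,hold); (13,2,hold); (14,0,hold); (15,2,hold)


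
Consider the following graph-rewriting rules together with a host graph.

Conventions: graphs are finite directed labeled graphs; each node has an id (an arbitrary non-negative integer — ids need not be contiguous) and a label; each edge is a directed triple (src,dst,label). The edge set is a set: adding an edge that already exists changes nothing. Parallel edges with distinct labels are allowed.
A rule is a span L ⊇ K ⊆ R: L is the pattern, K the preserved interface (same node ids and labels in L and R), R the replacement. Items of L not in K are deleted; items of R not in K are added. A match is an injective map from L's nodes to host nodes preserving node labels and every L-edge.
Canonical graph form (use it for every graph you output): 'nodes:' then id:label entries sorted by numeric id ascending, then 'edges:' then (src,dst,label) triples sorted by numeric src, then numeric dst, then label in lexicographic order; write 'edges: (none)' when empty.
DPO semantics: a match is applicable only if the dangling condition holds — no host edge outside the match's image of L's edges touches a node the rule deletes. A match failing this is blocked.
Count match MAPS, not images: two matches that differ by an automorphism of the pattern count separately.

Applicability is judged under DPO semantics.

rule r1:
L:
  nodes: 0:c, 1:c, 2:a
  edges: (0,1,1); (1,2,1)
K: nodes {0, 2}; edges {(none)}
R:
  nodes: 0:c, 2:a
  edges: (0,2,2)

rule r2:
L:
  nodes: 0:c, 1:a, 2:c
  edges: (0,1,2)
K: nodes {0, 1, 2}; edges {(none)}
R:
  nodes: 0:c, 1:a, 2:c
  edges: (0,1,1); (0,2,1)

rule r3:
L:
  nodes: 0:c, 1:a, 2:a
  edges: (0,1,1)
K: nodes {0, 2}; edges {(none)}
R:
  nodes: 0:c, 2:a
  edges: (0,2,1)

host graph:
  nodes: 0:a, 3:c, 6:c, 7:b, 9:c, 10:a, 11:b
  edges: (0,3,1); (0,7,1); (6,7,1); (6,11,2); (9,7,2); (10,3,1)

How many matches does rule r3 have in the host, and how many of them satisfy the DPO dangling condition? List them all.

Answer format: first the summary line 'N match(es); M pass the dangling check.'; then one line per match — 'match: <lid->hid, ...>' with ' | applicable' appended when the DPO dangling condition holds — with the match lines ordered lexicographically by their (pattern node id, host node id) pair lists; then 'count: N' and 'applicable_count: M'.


0 match(es); 0 pass the dangling check.
count: 0
applicable_count: 0


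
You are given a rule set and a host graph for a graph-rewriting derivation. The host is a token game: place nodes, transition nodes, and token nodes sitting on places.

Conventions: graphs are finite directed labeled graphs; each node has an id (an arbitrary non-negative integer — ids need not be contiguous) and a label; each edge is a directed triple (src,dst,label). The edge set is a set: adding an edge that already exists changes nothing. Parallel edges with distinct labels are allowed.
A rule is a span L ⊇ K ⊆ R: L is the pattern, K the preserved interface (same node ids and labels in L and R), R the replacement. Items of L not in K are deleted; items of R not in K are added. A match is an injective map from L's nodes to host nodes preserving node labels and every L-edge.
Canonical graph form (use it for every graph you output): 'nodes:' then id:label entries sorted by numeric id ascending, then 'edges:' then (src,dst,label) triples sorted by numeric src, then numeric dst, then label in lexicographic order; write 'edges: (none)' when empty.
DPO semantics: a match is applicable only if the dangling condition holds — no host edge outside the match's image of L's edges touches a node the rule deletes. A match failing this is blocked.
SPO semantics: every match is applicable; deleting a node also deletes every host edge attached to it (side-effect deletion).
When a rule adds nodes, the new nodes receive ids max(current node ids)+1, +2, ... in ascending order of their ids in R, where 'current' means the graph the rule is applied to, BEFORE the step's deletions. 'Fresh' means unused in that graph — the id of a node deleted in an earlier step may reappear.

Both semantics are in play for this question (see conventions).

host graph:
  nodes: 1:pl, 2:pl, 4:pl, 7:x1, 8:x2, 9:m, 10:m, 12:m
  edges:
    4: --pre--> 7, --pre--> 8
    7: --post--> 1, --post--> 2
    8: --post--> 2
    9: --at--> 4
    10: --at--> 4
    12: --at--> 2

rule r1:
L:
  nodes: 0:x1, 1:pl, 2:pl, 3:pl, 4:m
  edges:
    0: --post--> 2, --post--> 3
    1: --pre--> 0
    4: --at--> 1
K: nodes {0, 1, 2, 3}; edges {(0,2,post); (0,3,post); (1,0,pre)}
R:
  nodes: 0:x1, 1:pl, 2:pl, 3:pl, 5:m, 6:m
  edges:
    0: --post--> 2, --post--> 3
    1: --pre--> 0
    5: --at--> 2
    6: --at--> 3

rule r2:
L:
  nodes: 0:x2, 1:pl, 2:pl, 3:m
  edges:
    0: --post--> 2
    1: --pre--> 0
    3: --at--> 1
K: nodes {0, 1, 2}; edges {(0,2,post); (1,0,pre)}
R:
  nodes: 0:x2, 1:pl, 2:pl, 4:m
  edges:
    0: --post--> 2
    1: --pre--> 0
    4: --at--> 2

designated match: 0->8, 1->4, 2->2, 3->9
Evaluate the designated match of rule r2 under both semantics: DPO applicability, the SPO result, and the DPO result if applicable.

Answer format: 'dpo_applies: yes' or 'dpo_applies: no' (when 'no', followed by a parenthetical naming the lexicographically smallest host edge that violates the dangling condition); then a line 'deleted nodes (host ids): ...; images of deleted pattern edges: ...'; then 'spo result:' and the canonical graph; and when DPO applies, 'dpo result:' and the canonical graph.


dpo_applies: yes
deleted nodes (host ids): 9; images of deleted pattern edges: (9,4,at)
spo result:
nodes: 1:pl, 2:pl, 4:pl, 7:x1, 8:x2, 10:m, 12:m, 13:m
edges: (4,7,pre); (4,8,pre); (7,1,post); (7,2,post); (8,2,post); (10,4,at); (12,2,at); (13,2,at)
dpo result:
nodes: 1:pl, 2:pl, 4:pl, 7:x1, 8:x2, 10:m, 12:m, 13:m
edges: (4,7,pre); (4,8,pre); (7,1,post); (7,2,post); (8,2,post); (10,4,at); (12,2,at); (13,2,at)


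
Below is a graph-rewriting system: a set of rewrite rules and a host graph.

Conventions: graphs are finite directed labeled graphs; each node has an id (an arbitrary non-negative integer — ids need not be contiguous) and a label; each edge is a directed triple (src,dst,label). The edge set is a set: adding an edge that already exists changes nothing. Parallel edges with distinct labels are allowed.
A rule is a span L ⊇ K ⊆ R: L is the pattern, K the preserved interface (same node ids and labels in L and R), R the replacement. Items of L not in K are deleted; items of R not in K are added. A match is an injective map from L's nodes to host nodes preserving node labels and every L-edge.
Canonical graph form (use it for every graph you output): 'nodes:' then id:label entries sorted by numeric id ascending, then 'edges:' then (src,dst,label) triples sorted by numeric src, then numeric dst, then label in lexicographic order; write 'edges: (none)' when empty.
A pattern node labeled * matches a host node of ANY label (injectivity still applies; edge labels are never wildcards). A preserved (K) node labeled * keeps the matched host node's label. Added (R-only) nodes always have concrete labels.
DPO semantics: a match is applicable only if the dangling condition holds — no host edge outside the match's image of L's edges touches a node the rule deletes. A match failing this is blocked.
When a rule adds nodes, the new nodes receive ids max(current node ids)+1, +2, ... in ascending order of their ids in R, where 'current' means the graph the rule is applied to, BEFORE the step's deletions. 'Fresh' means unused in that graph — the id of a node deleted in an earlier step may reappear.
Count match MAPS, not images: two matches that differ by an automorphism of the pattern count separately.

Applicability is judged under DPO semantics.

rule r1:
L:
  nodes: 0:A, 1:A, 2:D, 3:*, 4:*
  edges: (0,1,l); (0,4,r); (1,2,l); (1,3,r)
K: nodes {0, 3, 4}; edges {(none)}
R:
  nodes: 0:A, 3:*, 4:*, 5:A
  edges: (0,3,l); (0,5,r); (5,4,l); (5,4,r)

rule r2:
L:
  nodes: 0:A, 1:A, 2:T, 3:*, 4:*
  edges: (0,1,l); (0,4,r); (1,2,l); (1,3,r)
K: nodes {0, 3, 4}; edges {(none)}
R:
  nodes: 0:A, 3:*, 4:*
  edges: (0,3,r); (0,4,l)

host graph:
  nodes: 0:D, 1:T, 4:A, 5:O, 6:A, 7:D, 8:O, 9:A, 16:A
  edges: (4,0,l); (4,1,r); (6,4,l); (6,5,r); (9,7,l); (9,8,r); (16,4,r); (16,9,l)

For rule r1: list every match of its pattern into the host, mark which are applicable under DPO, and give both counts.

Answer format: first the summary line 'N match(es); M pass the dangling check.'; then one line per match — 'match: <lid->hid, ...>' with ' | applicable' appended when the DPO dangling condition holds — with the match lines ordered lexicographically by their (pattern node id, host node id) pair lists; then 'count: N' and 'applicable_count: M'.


2 match(es); 1 pass the dangling check.
match: 0->6, 1->4, 2->0, 3->1, 4->5
match: 0->16, 1->9, 2->7, 3->8, 4->4 | applicable
count: 2
applicable_count: 1


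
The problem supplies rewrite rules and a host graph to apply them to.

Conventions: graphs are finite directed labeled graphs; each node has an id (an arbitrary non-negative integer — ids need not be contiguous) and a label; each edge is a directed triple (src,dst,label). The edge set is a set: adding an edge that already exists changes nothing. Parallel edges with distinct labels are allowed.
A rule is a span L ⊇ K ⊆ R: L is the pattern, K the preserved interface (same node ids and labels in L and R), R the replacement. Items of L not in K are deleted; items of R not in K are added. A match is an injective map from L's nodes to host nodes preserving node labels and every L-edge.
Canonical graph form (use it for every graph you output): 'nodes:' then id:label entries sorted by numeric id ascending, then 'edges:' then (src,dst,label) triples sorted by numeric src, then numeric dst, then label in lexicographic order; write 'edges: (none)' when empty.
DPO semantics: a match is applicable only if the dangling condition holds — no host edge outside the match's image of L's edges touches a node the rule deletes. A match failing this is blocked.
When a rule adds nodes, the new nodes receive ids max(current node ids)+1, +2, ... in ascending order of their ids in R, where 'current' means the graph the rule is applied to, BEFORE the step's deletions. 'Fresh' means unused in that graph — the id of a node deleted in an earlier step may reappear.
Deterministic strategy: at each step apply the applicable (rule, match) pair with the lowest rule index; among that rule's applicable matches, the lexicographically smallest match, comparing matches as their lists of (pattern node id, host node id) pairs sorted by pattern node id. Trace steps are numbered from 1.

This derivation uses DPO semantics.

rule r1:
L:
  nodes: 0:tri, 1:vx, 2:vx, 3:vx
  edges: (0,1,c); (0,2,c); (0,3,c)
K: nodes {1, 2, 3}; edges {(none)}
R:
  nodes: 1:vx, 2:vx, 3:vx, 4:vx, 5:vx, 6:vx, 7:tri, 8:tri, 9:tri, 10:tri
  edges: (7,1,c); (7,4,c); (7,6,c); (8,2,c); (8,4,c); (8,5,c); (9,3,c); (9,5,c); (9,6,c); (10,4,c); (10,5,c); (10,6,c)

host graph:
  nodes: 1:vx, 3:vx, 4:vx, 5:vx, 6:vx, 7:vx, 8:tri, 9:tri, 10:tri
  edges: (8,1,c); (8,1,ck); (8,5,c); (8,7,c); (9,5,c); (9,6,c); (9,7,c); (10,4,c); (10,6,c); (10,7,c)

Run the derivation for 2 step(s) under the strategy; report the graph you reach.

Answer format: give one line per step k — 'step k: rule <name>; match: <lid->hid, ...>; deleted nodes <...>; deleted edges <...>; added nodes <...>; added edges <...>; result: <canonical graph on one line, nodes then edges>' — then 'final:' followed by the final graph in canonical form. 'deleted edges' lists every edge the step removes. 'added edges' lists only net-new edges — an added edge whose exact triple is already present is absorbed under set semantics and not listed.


step 1: rule r1; match: 0->9, 1->5, 2->6, 3->7; deleted nodes 9; deleted edges (9,5,c); (9,6,c); (9,7,c); added nodes 11, 12, 13, 14, 15, 16, 17; added edges (14,5,c); (14,11,c); (14,13,c); (15,6,c); (15,11,c); (15,12,c); (16,7,c); (16,12,c); (16,13,c); (17,11,c); (17,12,c); (17,13,c); result: nodes: 1:vx, 3:vx, 4:vx, 5:vx, 6:vx, 7:vx, 8:tri, 10:tri, 11:vx, 12:vx, 13:vx, 14:tri, 15:tri, 16:tri, 17:tri edges: (8,1,c); (8,1,ck); (8,5,c); (8,7,c); (10,4,c); (10,6,c); (10,7,c); (14,5,c); (14,11,c); (14,13,c); (15,6,c); (15,11,c); (15,12,c); (16,7,c); (16,12,c); (16,13,c); (17,11,c); (17,12,c); (17,13,c)
step 2: rule r1; match: 0->10, 1->4, 2->6, 3->7; deleted nodes 10; deleted edges (10,4,c); (10,6,c); (10,7,c); added nodes 18, 19, 20, 21, 22, 23, 24; added edges (21,4,c); (21,18,c); (21,20,c); (22,6,c); (22,18,c); (22,19,c); (23,7,c); (23,19,c); (23,20,c); (24,18,c); (24,19,c); (24,20,c); result: nodes: 1:vx, 3:vx, 4:vx, 5:vx, 6:vx, 7:vx, 8:tri, 11:vx, 12:vx, 13:vx, 14:tri, 15:tri, 16:tri, 17:tri, 18:vx, 19:vx, 20:vx, 21:tri, 22:tri, 23:tri, 24:tri edges: (8,1,c); (8,1,ck); (8,5,c); (8,7,c); (14,5,c); (14,11,c); (14,13,c); (15,6,c); (15,11,c); (15,12,c); (16,7,c); (16,12,c); (16,13,c); (17,11,c); (17,12,c); (17,13,c); (21,4,c); (21,18,c); (21,20,c); (22,6,c); (22,18,c); (22,19,c); (23,7,c); (23,19,c); (23,20,c); (24,18,c); (24,19,c); (24,20,c)
final:
nodes: 1:vx, 3:vx, 4:vx, 5:vx, 6:vx, 7:vx, 8:tri, 11:vx, 12:vx, 13:vx, 14:tri, 15:tri, 16:tri, 17:tri, 18:vx, 19:vx, 20:vx, 21:tri, 22:tri, 23:tri, 24:tri
edges: (8,1,c); (8,1,ck); (8,5,c); (8,7,c); (14,5,c); (14,11,c); (14,13,c); (15,6,c); (15,11,c); (15,12,c); (16,7,c); (16,12,c); (16,13,c); (17,11,c); (17,12,c); (17,13,c); (21,4,c); (21,18,c); (21,20,c); (22,6,c); (22,18,c); (22,19,c); (23,7,c); (23,19,c); (23,20,c); (24,18,c); (24,19,c); (24,20,c)


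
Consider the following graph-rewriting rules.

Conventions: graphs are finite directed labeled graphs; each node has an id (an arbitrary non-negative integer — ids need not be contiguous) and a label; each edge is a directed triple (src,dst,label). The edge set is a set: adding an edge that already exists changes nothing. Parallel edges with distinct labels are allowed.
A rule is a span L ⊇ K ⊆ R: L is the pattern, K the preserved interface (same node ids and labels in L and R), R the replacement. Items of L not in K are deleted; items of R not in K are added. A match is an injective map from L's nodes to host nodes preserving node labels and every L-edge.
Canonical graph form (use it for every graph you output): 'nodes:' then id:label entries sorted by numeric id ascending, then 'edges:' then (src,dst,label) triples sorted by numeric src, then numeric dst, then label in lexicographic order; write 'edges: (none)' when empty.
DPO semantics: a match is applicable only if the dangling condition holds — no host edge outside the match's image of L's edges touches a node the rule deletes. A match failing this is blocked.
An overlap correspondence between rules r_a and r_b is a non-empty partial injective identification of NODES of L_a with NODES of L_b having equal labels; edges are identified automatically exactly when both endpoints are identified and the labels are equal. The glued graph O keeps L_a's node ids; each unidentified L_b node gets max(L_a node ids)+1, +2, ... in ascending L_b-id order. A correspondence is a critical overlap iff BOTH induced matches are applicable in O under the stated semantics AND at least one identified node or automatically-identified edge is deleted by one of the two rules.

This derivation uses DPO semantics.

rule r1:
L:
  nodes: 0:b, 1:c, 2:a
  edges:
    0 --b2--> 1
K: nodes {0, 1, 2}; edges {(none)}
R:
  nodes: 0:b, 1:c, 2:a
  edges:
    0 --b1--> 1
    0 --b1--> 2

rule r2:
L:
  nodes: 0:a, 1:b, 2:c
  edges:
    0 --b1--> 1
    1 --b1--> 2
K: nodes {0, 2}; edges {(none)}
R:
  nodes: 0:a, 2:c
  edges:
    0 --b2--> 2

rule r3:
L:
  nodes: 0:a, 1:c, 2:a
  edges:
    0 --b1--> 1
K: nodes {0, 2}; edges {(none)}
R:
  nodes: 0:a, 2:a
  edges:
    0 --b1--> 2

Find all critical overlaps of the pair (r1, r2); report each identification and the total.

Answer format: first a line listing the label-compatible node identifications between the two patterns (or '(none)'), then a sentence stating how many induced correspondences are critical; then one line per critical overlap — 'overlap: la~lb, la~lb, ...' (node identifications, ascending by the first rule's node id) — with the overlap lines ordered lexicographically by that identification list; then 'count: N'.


label-compatible node identifications between L(r1) and L(r2): 0~1, 1~2, 2~0
0 of the induced correspondences are critical overlaps of r1 and r2.
count: 0


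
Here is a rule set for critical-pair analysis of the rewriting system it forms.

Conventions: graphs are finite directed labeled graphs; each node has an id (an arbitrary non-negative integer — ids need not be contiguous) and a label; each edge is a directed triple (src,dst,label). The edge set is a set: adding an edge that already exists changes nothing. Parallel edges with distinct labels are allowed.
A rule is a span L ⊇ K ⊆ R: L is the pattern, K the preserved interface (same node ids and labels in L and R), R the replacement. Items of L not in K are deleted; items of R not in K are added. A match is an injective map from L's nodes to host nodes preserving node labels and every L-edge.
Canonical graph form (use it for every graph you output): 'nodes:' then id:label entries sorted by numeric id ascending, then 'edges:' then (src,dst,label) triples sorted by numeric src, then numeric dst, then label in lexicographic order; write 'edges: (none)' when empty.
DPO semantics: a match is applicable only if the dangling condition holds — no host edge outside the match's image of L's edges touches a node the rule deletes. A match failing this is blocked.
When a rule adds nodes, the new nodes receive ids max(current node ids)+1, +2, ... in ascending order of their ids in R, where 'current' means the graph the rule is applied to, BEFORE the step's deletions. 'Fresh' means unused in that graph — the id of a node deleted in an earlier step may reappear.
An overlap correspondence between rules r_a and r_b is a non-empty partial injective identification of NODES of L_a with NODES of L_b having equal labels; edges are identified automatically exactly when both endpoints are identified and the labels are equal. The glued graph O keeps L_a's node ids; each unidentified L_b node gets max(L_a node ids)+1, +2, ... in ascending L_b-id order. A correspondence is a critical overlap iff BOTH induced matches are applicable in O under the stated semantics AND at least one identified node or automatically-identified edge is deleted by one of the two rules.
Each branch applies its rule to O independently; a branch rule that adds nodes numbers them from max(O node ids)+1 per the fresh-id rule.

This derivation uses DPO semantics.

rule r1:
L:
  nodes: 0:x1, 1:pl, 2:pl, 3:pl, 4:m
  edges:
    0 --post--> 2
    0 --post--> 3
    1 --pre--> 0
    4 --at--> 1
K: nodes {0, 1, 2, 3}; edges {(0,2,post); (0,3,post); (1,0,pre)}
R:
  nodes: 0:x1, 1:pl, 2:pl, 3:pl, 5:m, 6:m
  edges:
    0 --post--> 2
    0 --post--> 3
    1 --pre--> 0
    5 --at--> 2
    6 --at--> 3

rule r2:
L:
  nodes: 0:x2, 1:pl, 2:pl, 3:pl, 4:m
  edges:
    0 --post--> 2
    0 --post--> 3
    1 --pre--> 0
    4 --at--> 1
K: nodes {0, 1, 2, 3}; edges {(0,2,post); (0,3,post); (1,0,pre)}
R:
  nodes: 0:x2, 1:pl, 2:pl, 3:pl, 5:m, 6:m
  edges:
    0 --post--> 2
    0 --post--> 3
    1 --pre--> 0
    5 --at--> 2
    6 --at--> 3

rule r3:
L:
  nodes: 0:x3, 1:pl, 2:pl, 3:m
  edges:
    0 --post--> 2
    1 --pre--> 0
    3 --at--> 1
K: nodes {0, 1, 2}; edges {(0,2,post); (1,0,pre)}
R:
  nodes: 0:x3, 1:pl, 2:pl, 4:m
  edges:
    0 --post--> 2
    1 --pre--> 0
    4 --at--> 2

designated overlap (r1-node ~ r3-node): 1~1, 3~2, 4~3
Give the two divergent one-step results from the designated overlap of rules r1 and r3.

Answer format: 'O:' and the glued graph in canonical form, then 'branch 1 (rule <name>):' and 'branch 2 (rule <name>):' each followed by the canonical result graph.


O:
nodes: 0:x1, 1:pl, 2:pl, 3:pl, 4:m, 5:x3
edges: (0,2,post); (0,3,post); (1,0,pre); (1,5,pre); (4,1,at); (5,3,post)
branch 1 (rule r1):
nodes: 0:x1, 1:pl, 2:pl, 3:pl, 5:x3, 6:m, 7:m
edges: (0,2,post); (0,3,post); (1,0,pre); (1,5,pre); (5,3,post); (6,2,at); (7,3,at)
branch 2 (rule r3):
nodes: 0:x1, 1:pl, 2:pl, 3:pl, 5:x3, 6:m
edges: (0,2,post); (0,3,post); (1,0,pre); (1,5,pre); (5,3,post); (6,3,at)


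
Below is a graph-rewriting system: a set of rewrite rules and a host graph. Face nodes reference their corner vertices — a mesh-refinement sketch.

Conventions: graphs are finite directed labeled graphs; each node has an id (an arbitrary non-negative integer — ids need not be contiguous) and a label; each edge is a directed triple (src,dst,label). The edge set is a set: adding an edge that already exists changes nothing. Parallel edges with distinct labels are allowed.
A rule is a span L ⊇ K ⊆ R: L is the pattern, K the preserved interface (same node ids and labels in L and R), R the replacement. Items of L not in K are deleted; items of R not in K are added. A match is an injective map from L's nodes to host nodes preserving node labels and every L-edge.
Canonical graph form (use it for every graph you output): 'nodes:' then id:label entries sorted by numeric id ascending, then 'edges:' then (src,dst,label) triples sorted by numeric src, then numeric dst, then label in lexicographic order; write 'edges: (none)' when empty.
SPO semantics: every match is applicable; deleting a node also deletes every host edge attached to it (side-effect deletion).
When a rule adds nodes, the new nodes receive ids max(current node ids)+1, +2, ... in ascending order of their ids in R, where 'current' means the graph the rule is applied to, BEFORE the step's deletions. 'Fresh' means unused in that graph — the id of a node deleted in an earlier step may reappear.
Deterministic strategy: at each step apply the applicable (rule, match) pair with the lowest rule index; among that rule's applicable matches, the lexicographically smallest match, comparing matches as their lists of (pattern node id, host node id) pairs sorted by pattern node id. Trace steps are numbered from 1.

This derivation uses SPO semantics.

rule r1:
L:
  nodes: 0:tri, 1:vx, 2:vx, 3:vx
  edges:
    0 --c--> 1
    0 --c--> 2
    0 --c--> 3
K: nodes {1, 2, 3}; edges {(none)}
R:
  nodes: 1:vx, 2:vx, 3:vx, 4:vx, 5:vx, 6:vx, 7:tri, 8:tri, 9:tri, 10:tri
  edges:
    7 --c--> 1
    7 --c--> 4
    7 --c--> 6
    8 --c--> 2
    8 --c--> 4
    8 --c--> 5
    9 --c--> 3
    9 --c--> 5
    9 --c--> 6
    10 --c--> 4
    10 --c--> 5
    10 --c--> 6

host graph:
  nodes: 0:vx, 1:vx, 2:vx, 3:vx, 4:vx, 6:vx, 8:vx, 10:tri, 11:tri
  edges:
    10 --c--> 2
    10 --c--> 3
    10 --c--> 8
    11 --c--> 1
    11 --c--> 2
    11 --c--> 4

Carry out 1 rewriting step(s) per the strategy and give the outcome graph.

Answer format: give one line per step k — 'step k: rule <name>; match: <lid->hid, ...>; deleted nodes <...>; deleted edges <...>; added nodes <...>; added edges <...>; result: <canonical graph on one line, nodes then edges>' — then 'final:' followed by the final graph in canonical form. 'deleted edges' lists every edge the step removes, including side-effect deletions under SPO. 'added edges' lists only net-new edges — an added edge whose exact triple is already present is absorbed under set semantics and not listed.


step 1: rule r1; match: 0->10, 1->2, 2->3, 3->8; deleted nodes 10; deleted edges (10,2,c); (10,3,c); (10,8,c); added nodes 12, 13, 14, 15, 16, 17, 18; added edges (15,2,c); (15,12,c); (15,14,c); (16,3,c); (16,12,c); (16,13,c); (17,8,c); (17,13,c); (17,14,c); (18,12,c); (18,13,c); (18,14,c); result: nodes: 0:vx, 1:vx, 2:vx, 3:vx, 4:vx, 6:vx, 8:vx, 11:tri, 12:vx, 13:vx, 14:vx, 15:tri, 16:tri, 17:tri, 18:tri edges: (11,1,c); (11,2,c); (11,4,c); (15,2,c); (15,12,c); (15,14,c); (16,3,c); (16,12,c); (16,13,c); (17,8,c); (17,13,c); (17,14,c); (18,12,c); (18,13,c); (18,14,c)
final:
nodes: 0:vx, 1:vx, 2:vx, 3:vx, 4:vx, 6:vx, 8:vx, 11:tri, 12:vx, 13:vx, 14:vx, 15:tri, 16:tri, 17:tri, 18:tri
edges: (11,1,c); (11,2,c); (11,4,c); (15,2,c); (15,12,c); (15,14,c); (16,3,c); (16,12,c); (16,13,c); (17,8,c); (17,13,c); (17,14,c); (18,12,c); (18,13,c); (18,14,c)


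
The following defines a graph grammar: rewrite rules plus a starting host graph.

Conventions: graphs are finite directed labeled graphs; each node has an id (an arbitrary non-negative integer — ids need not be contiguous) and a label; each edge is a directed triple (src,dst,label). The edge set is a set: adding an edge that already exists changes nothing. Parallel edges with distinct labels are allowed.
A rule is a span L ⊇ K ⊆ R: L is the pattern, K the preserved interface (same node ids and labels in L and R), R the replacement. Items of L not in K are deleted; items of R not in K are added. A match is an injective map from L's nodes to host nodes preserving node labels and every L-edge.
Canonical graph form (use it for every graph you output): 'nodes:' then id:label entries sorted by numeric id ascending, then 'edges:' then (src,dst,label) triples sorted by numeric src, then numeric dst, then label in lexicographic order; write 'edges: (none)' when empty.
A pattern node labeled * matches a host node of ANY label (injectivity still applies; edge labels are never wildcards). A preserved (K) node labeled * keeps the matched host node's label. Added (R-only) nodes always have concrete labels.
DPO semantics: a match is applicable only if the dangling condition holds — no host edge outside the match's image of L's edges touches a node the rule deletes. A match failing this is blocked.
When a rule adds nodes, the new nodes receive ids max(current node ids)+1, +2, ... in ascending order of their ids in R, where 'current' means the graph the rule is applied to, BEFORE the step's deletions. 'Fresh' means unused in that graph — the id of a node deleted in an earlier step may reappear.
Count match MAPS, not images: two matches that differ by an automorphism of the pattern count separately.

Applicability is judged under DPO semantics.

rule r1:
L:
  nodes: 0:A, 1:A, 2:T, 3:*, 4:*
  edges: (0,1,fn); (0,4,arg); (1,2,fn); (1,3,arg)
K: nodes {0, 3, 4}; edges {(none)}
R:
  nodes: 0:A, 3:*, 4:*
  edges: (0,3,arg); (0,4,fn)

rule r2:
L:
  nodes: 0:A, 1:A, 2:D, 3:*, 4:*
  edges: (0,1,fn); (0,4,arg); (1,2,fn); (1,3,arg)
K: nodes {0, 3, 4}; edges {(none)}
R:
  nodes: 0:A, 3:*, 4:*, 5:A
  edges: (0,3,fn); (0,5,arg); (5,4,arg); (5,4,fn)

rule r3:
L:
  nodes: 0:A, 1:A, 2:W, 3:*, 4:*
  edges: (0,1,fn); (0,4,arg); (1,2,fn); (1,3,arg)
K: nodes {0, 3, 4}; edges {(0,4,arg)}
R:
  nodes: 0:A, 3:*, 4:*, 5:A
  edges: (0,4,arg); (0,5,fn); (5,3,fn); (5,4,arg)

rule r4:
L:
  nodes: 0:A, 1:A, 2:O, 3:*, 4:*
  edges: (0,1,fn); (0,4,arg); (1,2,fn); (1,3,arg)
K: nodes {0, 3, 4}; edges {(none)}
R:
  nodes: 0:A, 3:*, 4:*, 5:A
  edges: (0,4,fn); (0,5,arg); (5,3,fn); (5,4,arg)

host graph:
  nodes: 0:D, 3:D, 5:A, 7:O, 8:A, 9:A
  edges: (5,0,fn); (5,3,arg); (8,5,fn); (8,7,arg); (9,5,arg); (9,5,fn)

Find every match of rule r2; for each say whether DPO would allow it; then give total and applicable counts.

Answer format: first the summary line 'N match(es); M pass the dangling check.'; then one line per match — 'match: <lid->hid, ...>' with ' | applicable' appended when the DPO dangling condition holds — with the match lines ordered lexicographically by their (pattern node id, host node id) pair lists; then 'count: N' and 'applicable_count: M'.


1 match(es); 0 pass the dangling check.
match: 0->8, 1->5, 2->0, 3->3, 4->7
count: 1
applicable_count: 0


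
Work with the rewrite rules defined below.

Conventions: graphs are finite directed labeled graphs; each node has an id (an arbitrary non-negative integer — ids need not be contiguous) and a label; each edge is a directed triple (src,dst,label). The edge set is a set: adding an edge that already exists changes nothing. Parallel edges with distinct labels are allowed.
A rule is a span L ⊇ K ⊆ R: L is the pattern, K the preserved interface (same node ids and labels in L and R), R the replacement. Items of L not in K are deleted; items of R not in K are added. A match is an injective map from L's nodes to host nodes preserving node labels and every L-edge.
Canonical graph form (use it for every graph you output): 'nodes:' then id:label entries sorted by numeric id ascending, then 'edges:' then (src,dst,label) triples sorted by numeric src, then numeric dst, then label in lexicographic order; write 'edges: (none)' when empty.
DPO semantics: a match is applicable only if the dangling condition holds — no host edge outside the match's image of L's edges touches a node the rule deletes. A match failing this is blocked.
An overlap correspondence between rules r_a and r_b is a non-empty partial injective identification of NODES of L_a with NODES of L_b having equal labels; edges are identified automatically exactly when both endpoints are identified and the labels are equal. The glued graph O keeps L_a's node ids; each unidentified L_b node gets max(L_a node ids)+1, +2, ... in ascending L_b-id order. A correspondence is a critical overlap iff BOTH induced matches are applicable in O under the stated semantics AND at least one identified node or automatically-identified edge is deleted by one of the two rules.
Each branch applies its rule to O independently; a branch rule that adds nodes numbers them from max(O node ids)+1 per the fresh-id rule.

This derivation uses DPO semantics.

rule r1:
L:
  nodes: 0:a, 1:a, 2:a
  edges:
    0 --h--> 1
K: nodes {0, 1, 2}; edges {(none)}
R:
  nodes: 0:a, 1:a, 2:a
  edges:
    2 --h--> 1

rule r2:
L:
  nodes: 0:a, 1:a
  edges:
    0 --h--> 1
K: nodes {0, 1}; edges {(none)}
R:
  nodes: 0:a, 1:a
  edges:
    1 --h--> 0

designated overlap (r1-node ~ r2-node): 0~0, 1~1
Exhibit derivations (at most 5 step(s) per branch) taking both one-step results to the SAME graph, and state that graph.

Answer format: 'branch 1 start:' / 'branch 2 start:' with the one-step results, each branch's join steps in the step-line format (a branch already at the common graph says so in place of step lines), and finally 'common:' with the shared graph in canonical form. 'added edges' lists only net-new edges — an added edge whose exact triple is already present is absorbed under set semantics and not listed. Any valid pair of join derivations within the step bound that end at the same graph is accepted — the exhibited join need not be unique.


branch 1 start:
nodes: 0:a, 1:a, 2:a
edges: (2,1,h)
branch 2 start:
nodes: 0:a, 1:a, 2:a
edges: (1,0,h)
branch 1 step 1: rule r1; match: 0->2, 1->1, 2->0; deleted nodes (none); deleted edges (2,1,h); added nodes (none); added edges (0,1,h); result: nodes: 0:a, 1:a, 2:a edges: (0,1,h)
branch 2 step 1: rule r2; match: 0->1, 1->0; deleted nodes (none); deleted edges (1,0,h); added nodes (none); added edges (0,1,h); result: nodes: 0:a, 1:a, 2:a edges: (0,1,h)
common:
nodes: 0:a, 1:a, 2:a
edges: (0,1,h)


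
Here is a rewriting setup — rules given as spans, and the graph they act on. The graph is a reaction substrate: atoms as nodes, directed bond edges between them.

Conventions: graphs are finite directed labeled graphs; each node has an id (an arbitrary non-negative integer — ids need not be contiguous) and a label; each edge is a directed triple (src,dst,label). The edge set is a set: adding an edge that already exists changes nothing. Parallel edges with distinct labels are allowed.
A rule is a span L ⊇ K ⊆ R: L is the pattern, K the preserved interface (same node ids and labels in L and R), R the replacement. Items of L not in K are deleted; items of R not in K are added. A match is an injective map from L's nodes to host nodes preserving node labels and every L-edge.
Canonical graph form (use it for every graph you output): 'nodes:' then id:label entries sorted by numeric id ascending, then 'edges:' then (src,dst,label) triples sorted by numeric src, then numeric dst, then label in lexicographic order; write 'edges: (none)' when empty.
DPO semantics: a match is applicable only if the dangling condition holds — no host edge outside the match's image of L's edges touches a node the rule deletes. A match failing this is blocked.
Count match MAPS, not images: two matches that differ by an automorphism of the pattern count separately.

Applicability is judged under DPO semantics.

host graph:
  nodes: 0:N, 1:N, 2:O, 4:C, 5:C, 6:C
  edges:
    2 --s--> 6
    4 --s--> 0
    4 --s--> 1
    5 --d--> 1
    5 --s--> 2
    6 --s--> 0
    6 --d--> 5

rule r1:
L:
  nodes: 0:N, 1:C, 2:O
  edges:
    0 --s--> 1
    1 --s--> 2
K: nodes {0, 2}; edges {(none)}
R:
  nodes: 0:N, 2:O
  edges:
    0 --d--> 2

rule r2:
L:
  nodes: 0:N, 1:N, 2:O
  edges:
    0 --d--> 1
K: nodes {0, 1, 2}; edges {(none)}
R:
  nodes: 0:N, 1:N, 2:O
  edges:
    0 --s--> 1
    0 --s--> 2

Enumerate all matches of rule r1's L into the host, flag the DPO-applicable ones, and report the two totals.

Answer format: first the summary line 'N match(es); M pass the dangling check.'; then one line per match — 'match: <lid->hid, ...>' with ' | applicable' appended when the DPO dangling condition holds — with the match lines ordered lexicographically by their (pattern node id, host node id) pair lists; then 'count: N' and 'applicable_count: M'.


0 match(es); 0 pass the dangling check.
count: 0
applicable_count: 0


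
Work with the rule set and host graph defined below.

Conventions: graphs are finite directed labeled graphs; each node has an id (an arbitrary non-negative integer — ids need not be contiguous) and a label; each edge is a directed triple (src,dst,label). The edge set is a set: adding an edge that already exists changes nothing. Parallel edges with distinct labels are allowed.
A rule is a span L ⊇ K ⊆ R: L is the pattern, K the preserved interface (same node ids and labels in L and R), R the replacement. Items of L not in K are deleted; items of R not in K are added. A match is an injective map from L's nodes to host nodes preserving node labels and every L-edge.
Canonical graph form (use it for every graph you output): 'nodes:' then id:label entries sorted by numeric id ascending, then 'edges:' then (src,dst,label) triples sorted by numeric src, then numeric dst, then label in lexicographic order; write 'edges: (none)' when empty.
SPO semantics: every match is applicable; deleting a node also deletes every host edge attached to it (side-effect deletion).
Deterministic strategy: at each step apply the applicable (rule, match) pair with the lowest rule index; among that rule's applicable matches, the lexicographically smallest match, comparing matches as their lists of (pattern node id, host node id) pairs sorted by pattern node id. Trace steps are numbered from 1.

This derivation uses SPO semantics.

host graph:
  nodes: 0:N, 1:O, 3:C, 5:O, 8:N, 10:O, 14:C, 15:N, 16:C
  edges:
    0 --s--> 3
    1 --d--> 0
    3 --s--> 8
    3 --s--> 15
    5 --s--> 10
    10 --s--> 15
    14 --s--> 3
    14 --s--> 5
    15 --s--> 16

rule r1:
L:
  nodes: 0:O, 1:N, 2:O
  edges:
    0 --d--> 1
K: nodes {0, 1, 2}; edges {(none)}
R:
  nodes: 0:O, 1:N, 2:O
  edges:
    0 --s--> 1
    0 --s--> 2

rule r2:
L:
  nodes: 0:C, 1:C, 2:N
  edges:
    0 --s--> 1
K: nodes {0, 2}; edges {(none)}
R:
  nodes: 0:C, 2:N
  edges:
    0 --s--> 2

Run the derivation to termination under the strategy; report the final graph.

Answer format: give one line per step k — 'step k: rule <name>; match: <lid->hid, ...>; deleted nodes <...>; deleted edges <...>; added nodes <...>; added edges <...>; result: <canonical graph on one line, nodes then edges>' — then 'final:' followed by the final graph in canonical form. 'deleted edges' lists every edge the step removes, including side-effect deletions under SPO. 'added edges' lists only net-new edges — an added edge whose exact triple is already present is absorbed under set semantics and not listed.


step 1: rule r1; match: 0->1, 1->0, 2->5; deleted nodes (none); deleted edges (1,0,d); added nodes (none); added edges (1,0,s); (1,5,s); result: nodes: 0:N, 1:O, 3:C, 5:O, 8:N, 10:O, 14:C, 15:N, 16:C edges: (0,3,s); (1,0,s); (1,5,s); (3,8,s); (3,15,s); (5,10,s); (10,15,s); (14,3,s); (14,5,s); (15,16,s)
step 2: rule r2; match: 0->14, 1->3, 2->0; deleted nodes 3; deleted edges (0,3,s); (3,8,s); (3,15,s); (14,3,s); added nodes (none); added edges (14,0,s); result: nodes: 0:N, 1:O, 5:O, 8:N, 10:O, 14:C, 15:N, 16:C edges: (1,0,s); (1,5,s); (5,10,s); (10,15,s); (14,0,s); (14,5,s); (15,16,s)
final:
nodes: 0:N, 1:O, 5:O, 8:N, 10:O, 14:C, 15:N, 16:C
edges: (1,0,s); (1,5,s); (5,10,s); (10,15,s); (14,0,s); (14,5,s); (15,16,s)
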